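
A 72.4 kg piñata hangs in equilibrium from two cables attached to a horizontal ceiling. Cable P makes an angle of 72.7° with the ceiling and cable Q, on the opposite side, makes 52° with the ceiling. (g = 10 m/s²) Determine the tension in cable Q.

Weight W = 72.4 × 10 = 724 N acts straight down.
Horizontal: T_P cos 72.7° = T_Q cos 52°  →  T_P = 2.07 T_Q.
Vertical: T_P sin 72.7° + T_Q sin 52° = 724.
Substituting the horizontal relation into the vertical equation gives 2.765 T_Q = 724, so T_Q = 261.9 N.

T_Q ≈ 262 N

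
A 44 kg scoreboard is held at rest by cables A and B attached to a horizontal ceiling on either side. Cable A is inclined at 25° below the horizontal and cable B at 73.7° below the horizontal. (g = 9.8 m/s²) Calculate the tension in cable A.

Weight W = 44 × 9.8 = 431.2 N acts straight down.
Horizontal: T_A cos 25° = T_B cos 73.7°  →  T_B = 3.229 T_A.
Vertical: T_A sin 25° + T_B sin 73.7° = 431.2.
Substituting the horizontal relation into the vertical equation gives 3.522 T_A = 431.2, so T_A = 122.4 N.

T_A ≈ 122 N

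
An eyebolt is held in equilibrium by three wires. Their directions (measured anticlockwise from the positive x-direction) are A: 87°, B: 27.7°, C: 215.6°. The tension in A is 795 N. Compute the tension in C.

Resolve: ΣF_x = 795 cos 87° + T_B cos 27.7° + T_C cos 215.6° = 0.
        ΣF_y = 795 sin 87° + T_B sin 27.7° + T_C sin 215.6° = 0.
The known terms sum to (41.61, 793.9) N, so 0.8854 T_B − 0.8131 T_C = -41.61 and 0.4648 T_B − 0.5821 T_C = -793.9.
Solving simultaneously: T_B = 4520 N, T_C = 4974 N.

T_C ≈ 4970 N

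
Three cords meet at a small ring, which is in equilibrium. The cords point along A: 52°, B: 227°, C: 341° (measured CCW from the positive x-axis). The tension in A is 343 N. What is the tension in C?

Resolve: ΣF_x = 343 cos 52° + T_B cos 227° + T_C cos 341° = 0.
        ΣF_y = 343 sin 52° + T_B sin 227° + T_C sin 341° = 0.
The known terms sum to (211.2, 270.3) N, so -0.6820 T_B + 0.9455 T_C = -211.2 and -0.7314 T_B − 0.3256 T_C = -270.3.
Solving simultaneously: T_B = 355 N, T_C = 32.72 N.

T_C ≈ 32.7 N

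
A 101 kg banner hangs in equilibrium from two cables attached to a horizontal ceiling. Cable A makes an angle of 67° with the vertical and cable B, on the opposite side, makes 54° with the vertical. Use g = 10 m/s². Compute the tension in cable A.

T_A ≈ 953 N

Angles from the horizontal: cable A is 90° − 67° = 23°, cable B is 90° − 54° = 36°.
Weight W = 101 × 10 = 1010 N acts straight down.
Horizontal: T_A cos 23° = T_B cos 36°  →  T_B = 1.138 T_A.
Vertical: T_A sin 23° + T_B sin 36° = 1010.
Substituting the horizontal relation into the vertical equation gives 1.06 T_A = 1010, so T_A = 953.3 N.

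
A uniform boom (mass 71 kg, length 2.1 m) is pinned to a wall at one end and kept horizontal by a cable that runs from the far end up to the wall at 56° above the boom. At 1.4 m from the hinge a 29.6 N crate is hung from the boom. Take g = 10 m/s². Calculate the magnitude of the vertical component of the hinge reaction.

Take torques about the hinge: T sin 56° · 2.1 = 71×10×1.05 + 29.6×1.4 = 786.94 N·m.
So T = 786.94 / (0.8290 × 2.1) = 452.01 N.
ΣF_y = 0: H_y = (71×10 + 29.6) − T sin 56° = 739.6 − 374.73 = 364.87 N.

|H_y| ≈ 365 N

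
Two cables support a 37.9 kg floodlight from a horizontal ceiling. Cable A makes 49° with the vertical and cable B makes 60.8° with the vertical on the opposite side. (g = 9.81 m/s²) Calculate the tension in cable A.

Angles from the horizontal: cable A is 90° − 49° = 41°, cable B is 90° − 60.8° = 29.2°.
Weight W = 37.9 × 9.81 = 371.8 N acts straight down.
Horizontal: T_A cos 41° = T_B cos 29.2°  →  T_B = 0.8646 T_A.
Vertical: T_A sin 41° + T_B sin 29.2° = 371.8.
Substituting the horizontal relation into the vertical equation gives 1.078 T_A = 371.8, so T_A = 344.9 N.

T_A ≈ 345 N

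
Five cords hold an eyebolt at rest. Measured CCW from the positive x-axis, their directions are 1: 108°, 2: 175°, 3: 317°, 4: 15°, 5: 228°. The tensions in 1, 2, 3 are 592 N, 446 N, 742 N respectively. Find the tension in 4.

Resolve: ΣF_x = 592 cos 108° + 446 cos 175° + 742 cos 317° + T_4 cos 15° + T_5 cos 228° = 0.
        ΣF_y = 592 sin 108° + 446 sin 175° + 742 sin 317° + T_4 sin 15° + T_5 sin 228° = 0.
The known terms sum to (-84.58, 95.85) N, so 0.9659 T_4 − 0.6691 T_5 = 84.58 and 0.2588 T_4 − 0.7431 T_5 = -95.85.
Solving simultaneously: T_4 = 233.2 N, T_5 = 210.2 N.

T_4 ≈ 233 N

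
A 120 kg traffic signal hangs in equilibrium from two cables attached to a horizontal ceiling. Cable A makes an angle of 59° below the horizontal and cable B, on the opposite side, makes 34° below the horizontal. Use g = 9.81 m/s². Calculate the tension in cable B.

Weight W = 120 × 9.81 = 1177 N acts straight down.
Horizontal: T_A cos 59° = T_B cos 34°  →  T_A = 1.61 T_B.
Vertical: T_A sin 59° + T_B sin 34° = 1177.
Substituting the horizontal relation into the vertical equation gives 1.939 T_B = 1177, so T_B = 607.1 N.

T_B ≈ 607 N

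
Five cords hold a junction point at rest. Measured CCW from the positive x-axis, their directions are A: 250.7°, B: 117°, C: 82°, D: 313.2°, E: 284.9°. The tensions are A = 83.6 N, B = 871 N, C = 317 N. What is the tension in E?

T_E ≈ 877 N

Resolve: ΣF_x = 83.6 cos 250.7° + 871 cos 117° + 317 cos 82° + T_D cos 313.2° + T_E cos 284.9° = 0.
        ΣF_y = 83.6 sin 250.7° + 871 sin 117° + 317 sin 82° + T_D sin 313.2° + T_E sin 284.9° = 0.
The known terms sum to (-378.9, 1011) N, so 0.6845 T_D + 0.2571 T_E = 378.9 and -0.7290 T_D − 0.9664 T_E = -1011.
Solving simultaneously: T_D = 224 N, T_E = 877.3 N.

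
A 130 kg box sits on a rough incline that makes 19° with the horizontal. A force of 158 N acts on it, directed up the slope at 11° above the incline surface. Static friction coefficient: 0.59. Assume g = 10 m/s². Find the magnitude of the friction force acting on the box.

Axes along / perpendicular to the incline. W sin 19° = 423.2 N down-slope; W cos 19° = 1229 N into the surface.
Perpendicular: N = W cos 19° − P sin 11° = 1229 − 30.15 = 1199 N.
Along incline: P cos 11° + f = W sin 19° (friction acts up-slope) → f = 423.2 − 155.1 = 268.1 N.
|f| = 268.1 N ≤ μN = 707.4 N, so the box is indeed static.

f ≈ 268 N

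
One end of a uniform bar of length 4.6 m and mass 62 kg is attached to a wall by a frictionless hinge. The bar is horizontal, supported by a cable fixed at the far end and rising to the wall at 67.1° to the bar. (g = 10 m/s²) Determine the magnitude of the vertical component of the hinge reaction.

Take torques about the hinge: T sin 67.1° · 4.6 = 62×10×2.3 = 1426 N·m.
So T = 1426 / (0.9212 × 4.6) = 336.52 N.
ΣF_y = 0: H_y = (62×10) − T sin 67.1° = 620 − 310 = 310 N.

|H_y| ≈ 310 N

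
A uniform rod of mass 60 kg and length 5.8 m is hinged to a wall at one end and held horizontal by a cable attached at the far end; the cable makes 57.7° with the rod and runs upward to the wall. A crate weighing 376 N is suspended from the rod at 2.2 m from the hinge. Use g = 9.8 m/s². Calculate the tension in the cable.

Take torques about the hinge: T sin 57.7° · 5.8 = 60×9.8×2.9 + 376×2.2 = 2532.4 N·m.
So T = 2532.4 / (0.8453 × 5.8) = 516.55 N.

T ≈ 517 N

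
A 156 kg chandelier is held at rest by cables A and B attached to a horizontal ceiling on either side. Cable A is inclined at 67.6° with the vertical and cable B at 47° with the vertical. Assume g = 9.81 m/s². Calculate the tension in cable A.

T_A ≈ 1230 N

Angles from the horizontal: cable A is 90° − 67.6° = 22.4°, cable B is 90° − 47° = 43°.
Weight W = 156 × 9.81 = 1530 N acts straight down.
Horizontal: T_A cos 22.4° = T_B cos 43°  →  T_B = 1.264 T_A.
Vertical: T_A sin 22.4° + T_B sin 43° = 1530.
Substituting the horizontal relation into the vertical equation gives 1.243 T_A = 1530, so T_A = 1231 N.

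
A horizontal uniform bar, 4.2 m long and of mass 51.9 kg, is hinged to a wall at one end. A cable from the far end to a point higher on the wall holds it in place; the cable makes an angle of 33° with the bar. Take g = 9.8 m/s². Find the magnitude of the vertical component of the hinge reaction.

Take torques about the hinge: T sin 33° · 4.2 = 51.9×9.8×2.1 = 1068.1 N·m.
So T = 1068.1 / (0.5446 × 4.2) = 466.93 N.
ΣF_y = 0: H_y = (51.9×9.8) − T sin 33° = 508.62 − 254.31 = 254.31 N.

|H_y| ≈ 254 N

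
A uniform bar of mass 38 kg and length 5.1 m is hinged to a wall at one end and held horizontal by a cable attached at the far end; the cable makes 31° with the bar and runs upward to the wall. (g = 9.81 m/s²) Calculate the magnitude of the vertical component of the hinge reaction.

Take torques about the hinge: T sin 31° · 5.1 = 38×9.81×2.55 = 950.59 N·m.
So T = 950.59 / (0.5150 × 5.1) = 361.9 N.
ΣF_y = 0: H_y = (38×9.81) − T sin 31° = 372.78 − 186.39 = 186.39 N.

|H_y| ≈ 186 N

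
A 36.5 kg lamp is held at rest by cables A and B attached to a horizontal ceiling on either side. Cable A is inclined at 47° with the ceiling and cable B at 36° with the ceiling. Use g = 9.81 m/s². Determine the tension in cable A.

Weight W = 36.5 × 9.81 = 358.1 N acts straight down.
Horizontal: T_A cos 47° = T_B cos 36°  →  T_B = 0.843 T_A.
Vertical: T_A sin 47° + T_B sin 36° = 358.1.
Substituting the horizontal relation into the vertical equation gives 1.227 T_A = 358.1, so T_A = 291.9 N.

T_A ≈ 292 N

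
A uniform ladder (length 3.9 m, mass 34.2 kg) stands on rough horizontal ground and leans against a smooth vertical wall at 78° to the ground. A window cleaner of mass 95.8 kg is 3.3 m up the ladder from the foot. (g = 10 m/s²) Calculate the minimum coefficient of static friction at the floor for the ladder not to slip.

ΣF_y = 0: N_floor = 34.2×10 + 95.8×10 = 1300 N.
Torques about the foot: N_wall · 3.9 sin 78° = 34.2×10×1.95 cos 78° + 95.8×10×3.3 cos 78° → N_wall = 208.65 N.
ΣF_x = 0: f_floor = N_wall = 208.65 N.
μ_min = f_floor / N_floor = 208.65 / 1300 = 0.1605.

μ_min ≈ 0.160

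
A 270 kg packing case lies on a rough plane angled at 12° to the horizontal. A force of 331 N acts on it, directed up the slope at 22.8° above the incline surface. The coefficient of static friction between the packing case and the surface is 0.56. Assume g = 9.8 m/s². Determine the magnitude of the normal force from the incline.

N ≈ 2460 N

Axes along / perpendicular to the incline. W sin 12° = 550.1 N down-slope; W cos 12° = 2588 N into the surface.
Perpendicular: N = W cos 12° − P sin 22.8° = 2588 − 128.3 = 2460 N.
Along incline: P cos 22.8° + f = W sin 12° (friction acts up-slope) → f = 550.1 − 305.1 = 245 N.
|f| = 245 N ≤ μN = 1378 N, so the packing case is indeed static.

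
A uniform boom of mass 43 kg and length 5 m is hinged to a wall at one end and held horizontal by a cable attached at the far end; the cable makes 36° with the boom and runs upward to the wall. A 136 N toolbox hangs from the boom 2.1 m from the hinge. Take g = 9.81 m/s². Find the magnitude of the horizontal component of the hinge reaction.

H_x ≈ 369 N

Take torques about the hinge: T sin 36° · 5 = 43×9.81×2.5 + 136×2.1 = 1340.2 N·m.
So T = 1340.2 / (0.5878 × 5) = 456.01 N.
ΣF_x = 0: H_x = T cos 36° = 368.92 N.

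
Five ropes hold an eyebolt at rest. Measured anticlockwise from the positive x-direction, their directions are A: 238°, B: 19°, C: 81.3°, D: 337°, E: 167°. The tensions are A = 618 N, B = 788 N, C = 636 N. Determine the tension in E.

Resolve: ΣF_x = 618 cos 238° + 788 cos 19° + 636 cos 81.3° + T_D cos 337° + T_E cos 167° = 0.
        ΣF_y = 618 sin 238° + 788 sin 19° + 636 sin 81.3° + T_D sin 337° + T_E sin 167° = 0.
The known terms sum to (513.8, 361.1) N, so 0.9205 T_D − 0.9744 T_E = -513.8 and -0.3907 T_D + 0.2250 T_E = -361.1.
Solving simultaneously: T_D = 2692 N, T_E = 3070 N.

T_E ≈ 3070 N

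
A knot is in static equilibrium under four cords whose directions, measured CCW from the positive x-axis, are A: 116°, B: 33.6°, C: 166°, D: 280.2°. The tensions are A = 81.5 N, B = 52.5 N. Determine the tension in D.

Resolve: ΣF_x = 81.5 cos 116° + 52.5 cos 33.6° + T_C cos 166° + T_D cos 280.2° = 0.
        ΣF_y = 81.5 sin 116° + 52.5 sin 33.6° + T_C sin 166° + T_D sin 280.2° = 0.
The known terms sum to (8.001, 102.3) N, so -0.9703 T_C + 0.1771 T_D = -8.001 and 0.2419 T_C − 0.9842 T_D = -102.3.
Solving simultaneously: T_C = 28.50 N, T_D = 111 N.

T_D ≈ 111 N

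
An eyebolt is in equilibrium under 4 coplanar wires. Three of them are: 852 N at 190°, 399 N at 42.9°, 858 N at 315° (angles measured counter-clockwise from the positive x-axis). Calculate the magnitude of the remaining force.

Sum the known components: ΣF_x = 59.93 N, ΣF_y = -483 N.
For equilibrium the remaining force must supply (−ΣF_x, −ΣF_y) = (-59.93, 483) N.
Magnitude = √((-59.93)² + (483)²) = 486.7 N; direction = atan2(483, -59.93) = 97.1°.

F ≈ 487 N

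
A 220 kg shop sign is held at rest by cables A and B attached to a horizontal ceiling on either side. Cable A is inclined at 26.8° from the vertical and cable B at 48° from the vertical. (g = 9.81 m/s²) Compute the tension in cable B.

T_B ≈ 1010 N

Angles from the horizontal: cable A is 90° − 26.8° = 63.2°, cable B is 90° − 48° = 42°.
Weight W = 220 × 9.81 = 2158 N acts straight down.
Horizontal: T_A cos 63.2° = T_B cos 42°  →  T_A = 1.648 T_B.
Vertical: T_A sin 63.2° + T_B sin 42° = 2158.
Substituting the horizontal relation into the vertical equation gives 2.14 T_B = 2158, so T_B = 1008 N.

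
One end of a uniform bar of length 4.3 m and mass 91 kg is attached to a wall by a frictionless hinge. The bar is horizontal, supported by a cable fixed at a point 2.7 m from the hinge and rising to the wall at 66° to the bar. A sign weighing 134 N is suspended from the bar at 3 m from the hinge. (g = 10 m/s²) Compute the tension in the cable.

T ≈ 956 N

Take torques about the hinge: T sin 66° · 2.7 = 91×10×2.15 + 134×3 = 2358.5 N·m.
So T = 2358.5 / (0.9135 × 2.7) = 956.19 N.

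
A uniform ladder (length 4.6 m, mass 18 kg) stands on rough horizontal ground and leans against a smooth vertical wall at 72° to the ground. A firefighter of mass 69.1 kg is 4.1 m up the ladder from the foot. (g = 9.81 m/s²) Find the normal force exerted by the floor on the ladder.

N_floor ≈ 854 N

ΣF_y = 0: N_floor = 18×9.81 + 69.1×9.81 = 854.45 N.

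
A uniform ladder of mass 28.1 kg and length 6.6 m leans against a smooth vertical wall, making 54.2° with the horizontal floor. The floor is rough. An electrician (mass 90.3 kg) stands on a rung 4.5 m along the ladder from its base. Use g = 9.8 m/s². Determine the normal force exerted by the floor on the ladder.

ΣF_y = 0: N_floor = 28.1×9.8 + 90.3×9.8 = 1160.3 N.

N_floor ≈ 1160 N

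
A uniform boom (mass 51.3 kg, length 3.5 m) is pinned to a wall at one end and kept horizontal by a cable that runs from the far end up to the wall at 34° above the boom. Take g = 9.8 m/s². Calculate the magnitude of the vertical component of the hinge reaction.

Take torques about the hinge: T sin 34° · 3.5 = 51.3×9.8×1.75 = 879.8 N·m.
So T = 879.8 / (0.5592 × 3.5) = 449.52 N.
ΣF_y = 0: H_y = (51.3×9.8) − T sin 34° = 502.74 − 251.37 = 251.37 N.

|H_y| ≈ 251 N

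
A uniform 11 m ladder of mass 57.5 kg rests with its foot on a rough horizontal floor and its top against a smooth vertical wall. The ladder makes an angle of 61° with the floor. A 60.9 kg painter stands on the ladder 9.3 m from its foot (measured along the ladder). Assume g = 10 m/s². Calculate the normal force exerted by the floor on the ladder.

ΣF_y = 0: N_floor = 57.5×10 + 60.9×10 = 1184 N.

N_floor ≈ 1180 N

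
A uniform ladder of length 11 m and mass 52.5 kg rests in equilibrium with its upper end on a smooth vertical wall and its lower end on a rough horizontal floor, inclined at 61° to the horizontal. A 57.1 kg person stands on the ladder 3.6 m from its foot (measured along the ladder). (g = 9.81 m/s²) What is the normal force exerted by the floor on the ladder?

ΣF_y = 0: N_floor = 52.5×9.81 + 57.1×9.81 = 1075.2 N.

N_floor ≈ 1080 N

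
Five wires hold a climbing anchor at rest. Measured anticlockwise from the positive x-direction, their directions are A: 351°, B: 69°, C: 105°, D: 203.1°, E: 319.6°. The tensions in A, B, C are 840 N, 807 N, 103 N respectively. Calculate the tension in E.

Resolve: ΣF_x = 840 cos 351° + 807 cos 69° + 103 cos 105° + T_D cos 203.1° + T_E cos 319.6° = 0.
        ΣF_y = 840 sin 351° + 807 sin 69° + 103 sin 105° + T_D sin 203.1° + T_E sin 319.6° = 0.
The known terms sum to (1092, 721.5) N, so -0.9198 T_D + 0.7615 T_E = -1092 and -0.3923 T_D − 0.6481 T_E = -721.5.
Solving simultaneously: T_D = 1405 N, T_E = 262.7 N.

T_E ≈ 263 N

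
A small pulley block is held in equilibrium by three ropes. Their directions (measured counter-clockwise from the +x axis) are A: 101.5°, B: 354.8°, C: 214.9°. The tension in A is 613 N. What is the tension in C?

Resolve: ΣF_x = 613 cos 101.5° + T_B cos 354.8° + T_C cos 214.9° = 0.
        ΣF_y = 613 sin 101.5° + T_B sin 354.8° + T_C sin 214.9° = 0.
The known terms sum to (-122.2, 600.7) N, so 0.9959 T_B − 0.8202 T_C = 122.2 and -0.0906 T_B − 0.5721 T_C = -600.7.
Solving simultaneously: T_B = 873.4 N, T_C = 911.5 N.

T_C ≈ 912 N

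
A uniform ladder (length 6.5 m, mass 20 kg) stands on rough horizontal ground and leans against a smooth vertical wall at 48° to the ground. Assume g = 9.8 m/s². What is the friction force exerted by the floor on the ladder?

Torques about the foot: N_wall · 6.5 sin 48° = 20×9.8×3.25 cos 48° → N_wall = 88.24 N.
ΣF_x = 0: f_floor = N_wall = 88.24 N.

f ≈ 88.2 N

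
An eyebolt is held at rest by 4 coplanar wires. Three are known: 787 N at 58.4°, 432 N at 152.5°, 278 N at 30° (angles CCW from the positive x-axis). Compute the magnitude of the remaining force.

Sum the known components: ΣF_x = 269.9 N, ΣF_y = 1009 N.
For equilibrium the remaining force must supply (−ΣF_x, −ΣF_y) = (-269.9, -1009) N.
Magnitude = √((-269.9)² + (-1009)²) = 1044 N; direction = atan2(-1009, -269.9) = 255.0°.

F ≈ 1040 N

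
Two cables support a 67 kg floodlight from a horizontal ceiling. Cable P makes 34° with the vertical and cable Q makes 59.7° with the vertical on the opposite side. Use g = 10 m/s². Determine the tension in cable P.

T_P ≈ 580 N

Angles from the horizontal: cable P is 90° − 34° = 56°, cable Q is 90° − 59.7° = 30.3°.
Weight W = 67 × 10 = 670 N acts straight down.
Horizontal: T_P cos 56° = T_Q cos 30.3°  →  T_Q = 0.6477 T_P.
Vertical: T_P sin 56° + T_Q sin 30.3° = 670.
Substituting the horizontal relation into the vertical equation gives 1.156 T_P = 670, so T_P = 579.7 N.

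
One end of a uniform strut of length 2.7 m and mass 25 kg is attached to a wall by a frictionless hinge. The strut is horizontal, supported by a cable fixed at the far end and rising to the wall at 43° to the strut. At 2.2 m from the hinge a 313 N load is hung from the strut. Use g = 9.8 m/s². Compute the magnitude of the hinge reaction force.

Take torques about the hinge: T sin 43° · 2.7 = 25×9.8×1.35 + 313×2.2 = 1019.4 N·m.
So T = 1019.4 / (0.6820 × 2.7) = 553.57 N.
ΣF_x = 0: H_x = T cos 43° = 404.86 N.
ΣF_y = 0: H_y = (25×9.8 + 313) − T sin 43° = 558 − 377.54 = 180.46 N.
|H| = √(H_x² + H_y²) = √((404.86)² + (180.46)²) = 443.26 N.

|H| ≈ 443 N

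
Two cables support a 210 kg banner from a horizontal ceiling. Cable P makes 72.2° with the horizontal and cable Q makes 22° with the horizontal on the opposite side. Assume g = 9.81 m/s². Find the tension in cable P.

T_P ≈ 1920 N

Weight W = 210 × 9.81 = 2060 N acts straight down.
Horizontal: T_P cos 72.2° = T_Q cos 22°  →  T_Q = 0.3297 T_P.
Vertical: T_P sin 72.2° + T_Q sin 22° = 2060.
Substituting the horizontal relation into the vertical equation gives 1.076 T_P = 2060, so T_P = 1915 N.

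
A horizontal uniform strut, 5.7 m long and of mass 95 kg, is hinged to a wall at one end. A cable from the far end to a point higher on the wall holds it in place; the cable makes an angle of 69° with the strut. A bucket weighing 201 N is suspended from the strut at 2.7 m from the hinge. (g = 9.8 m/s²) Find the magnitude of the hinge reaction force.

|H| ≈ 610 N

Take torques about the hinge: T sin 69° · 5.7 = 95×9.8×2.85 + 201×2.7 = 3196.1 N·m.
So T = 3196.1 / (0.9336 × 5.7) = 600.6 N.
ΣF_x = 0: H_x = T cos 69° = 215.24 N.
ΣF_y = 0: H_y = (95×9.8 + 201) − T sin 69° = 1132 − 560.71 = 571.29 N.
|H| = √(H_x² + H_y²) = √((215.24)² + (571.29)²) = 610.49 N.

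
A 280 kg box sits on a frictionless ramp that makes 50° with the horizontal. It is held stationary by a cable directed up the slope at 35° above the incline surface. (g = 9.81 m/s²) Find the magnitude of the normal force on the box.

N ≈ 292 N

Take axes along and perpendicular to the incline. Weight components: W sin 50° = 2104 N down-slope, W cos 50° = 1766 N into the surface.
Along incline: T cos 35° = W sin 50° → T = 2569 N.
Perpendicular: N = W cos 50° − T sin 35° = 292.3 N.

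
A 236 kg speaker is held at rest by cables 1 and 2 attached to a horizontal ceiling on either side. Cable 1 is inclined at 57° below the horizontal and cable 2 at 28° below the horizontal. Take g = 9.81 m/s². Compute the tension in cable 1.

T_1 ≈ 2050 N

Weight W = 236 × 9.81 = 2315 N acts straight down.
Horizontal: T_1 cos 57° = T_2 cos 28°  →  T_2 = 0.6168 T_1.
Vertical: T_1 sin 57° + T_2 sin 28° = 2315.
Substituting the horizontal relation into the vertical equation gives 1.128 T_1 = 2315, so T_1 = 2052 N.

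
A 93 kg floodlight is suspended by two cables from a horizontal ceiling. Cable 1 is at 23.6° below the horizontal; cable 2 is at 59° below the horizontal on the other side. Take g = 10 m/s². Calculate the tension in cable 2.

Weight W = 93 × 10 = 930 N acts straight down.
Horizontal: T_1 cos 23.6° = T_2 cos 59°  →  T_1 = 0.562 T_2.
Vertical: T_1 sin 23.6° + T_2 sin 59° = 930.
Substituting the horizontal relation into the vertical equation gives 1.082 T_2 = 930, so T_2 = 859.4 N.

T_2 ≈ 859 N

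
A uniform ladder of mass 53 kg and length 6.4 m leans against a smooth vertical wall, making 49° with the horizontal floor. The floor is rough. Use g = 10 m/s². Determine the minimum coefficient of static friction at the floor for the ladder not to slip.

μ_min ≈ 0.435

ΣF_y = 0: N_floor = 53×10 = 530 N.
Torques about the foot: N_wall · 6.4 sin 49° = 53×10×3.2 cos 49° → N_wall = 230.36 N.
ΣF_x = 0: f_floor = N_wall = 230.36 N.
μ_min = f_floor / N_floor = 230.36 / 530 = 0.4346.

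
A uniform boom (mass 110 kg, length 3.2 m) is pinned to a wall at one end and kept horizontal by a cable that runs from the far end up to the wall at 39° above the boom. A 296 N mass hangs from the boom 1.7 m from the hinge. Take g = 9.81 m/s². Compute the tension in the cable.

Take torques about the hinge: T sin 39° · 3.2 = 110×9.81×1.6 + 296×1.7 = 2229.8 N·m.
So T = 2229.8 / (0.6293 × 3.2) = 1107.2 N.

T ≈ 1110 N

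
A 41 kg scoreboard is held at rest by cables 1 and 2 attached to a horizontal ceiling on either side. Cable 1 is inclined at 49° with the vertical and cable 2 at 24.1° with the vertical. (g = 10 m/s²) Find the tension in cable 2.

T_2 ≈ 323 N

Angles from the horizontal: cable 1 is 90° − 49° = 41°, cable 2 is 90° − 24.1° = 65.9°.
Weight W = 41 × 10 = 410 N acts straight down.
Horizontal: T_1 cos 41° = T_2 cos 65.9°  →  T_1 = 0.541 T_2.
Vertical: T_1 sin 41° + T_2 sin 65.9° = 410.
Substituting the horizontal relation into the vertical equation gives 1.268 T_2 = 410, so T_2 = 323.4 N.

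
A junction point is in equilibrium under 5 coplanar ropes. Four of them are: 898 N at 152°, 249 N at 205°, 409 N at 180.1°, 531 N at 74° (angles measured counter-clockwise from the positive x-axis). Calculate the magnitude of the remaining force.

Sum the known components: ΣF_x = -1281 N, ΣF_y = 826.1 N.
For equilibrium the remaining force must supply (−ΣF_x, −ΣF_y) = (1281, -826.1) N.
Magnitude = √((1281)² + (-826.1)²) = 1524 N; direction = atan2(-826.1, 1281) = 327.2°.

F ≈ 1520 N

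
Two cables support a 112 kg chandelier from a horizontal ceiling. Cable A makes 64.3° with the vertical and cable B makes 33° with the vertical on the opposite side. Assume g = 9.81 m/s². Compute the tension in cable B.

T_B ≈ 998 N

Angles from the horizontal: cable A is 90° − 64.3° = 25.7°, cable B is 90° − 33° = 57°.
Weight W = 112 × 9.81 = 1099 N acts straight down.
Horizontal: T_A cos 25.7° = T_B cos 57°  →  T_A = 0.6044 T_B.
Vertical: T_A sin 25.7° + T_B sin 57° = 1099.
Substituting the horizontal relation into the vertical equation gives 1.101 T_B = 1099, so T_B = 998.1 N.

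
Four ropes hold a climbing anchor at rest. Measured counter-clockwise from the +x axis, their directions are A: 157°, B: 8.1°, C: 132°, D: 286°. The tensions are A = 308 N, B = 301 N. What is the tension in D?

Resolve: ΣF_x = 308 cos 157° + 301 cos 8.1° + T_C cos 132° + T_D cos 286° = 0.
        ΣF_y = 308 sin 157° + 301 sin 8.1° + T_C sin 132° + T_D sin 286° = 0.
The known terms sum to (14.48, 162.8) N, so -0.6691 T_C + 0.2756 T_D = -14.48 and 0.7431 T_C − 0.9613 T_D = -162.8.
Solving simultaneously: T_C = 134.1 N, T_D = 273 N.

T_D ≈ 273 N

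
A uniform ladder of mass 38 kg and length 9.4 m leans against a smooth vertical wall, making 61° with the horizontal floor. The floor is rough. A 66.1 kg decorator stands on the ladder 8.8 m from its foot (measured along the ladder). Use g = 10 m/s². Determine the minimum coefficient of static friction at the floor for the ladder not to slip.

μ_min ≈ 0.431

ΣF_y = 0: N_floor = 38×10 + 66.1×10 = 1041 N.
Torques about the foot: N_wall · 9.4 sin 61° = 38×10×4.7 cos 61° + 66.1×10×8.8 cos 61° → N_wall = 448.33 N.
ΣF_x = 0: f_floor = N_wall = 448.33 N.
μ_min = f_floor / N_floor = 448.33 / 1041 = 0.4307.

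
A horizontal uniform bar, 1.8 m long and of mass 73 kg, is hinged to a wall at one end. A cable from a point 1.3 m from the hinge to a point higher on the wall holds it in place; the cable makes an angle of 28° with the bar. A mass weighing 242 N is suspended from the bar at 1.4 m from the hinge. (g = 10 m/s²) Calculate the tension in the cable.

T ≈ 1630 N

Take torques about the hinge: T sin 28° · 1.3 = 73×10×0.9 + 242×1.4 = 995.8 N·m.
So T = 995.8 / (0.4695 × 1.3) = 1631.6 N.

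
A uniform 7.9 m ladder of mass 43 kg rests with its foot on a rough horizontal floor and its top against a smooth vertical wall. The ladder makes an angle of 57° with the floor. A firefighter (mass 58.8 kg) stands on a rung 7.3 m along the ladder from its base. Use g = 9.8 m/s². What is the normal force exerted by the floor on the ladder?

N_floor ≈ 998 N

ΣF_y = 0: N_floor = 43×9.8 + 58.8×9.8 = 997.64 N.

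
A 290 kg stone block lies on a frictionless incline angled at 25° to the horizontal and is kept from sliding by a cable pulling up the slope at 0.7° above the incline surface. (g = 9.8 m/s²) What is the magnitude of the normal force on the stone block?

Take axes along and perpendicular to the incline. Weight components: W sin 25° = 1201 N down-slope, W cos 25° = 2576 N into the surface.
Along incline: T cos 0.7° = W sin 25° → T = 1201 N.
Perpendicular: N = W cos 25° − T sin 0.7° = 2561 N.

N ≈ 2560 N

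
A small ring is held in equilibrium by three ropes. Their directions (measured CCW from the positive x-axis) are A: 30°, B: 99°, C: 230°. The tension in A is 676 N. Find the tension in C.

Resolve: ΣF_x = 676 cos 30° + T_B cos 99° + T_C cos 230° = 0.
        ΣF_y = 676 sin 30° + T_B sin 99° + T_C sin 230° = 0.
The known terms sum to (585.4, 338) N, so -0.1564 T_B − 0.6428 T_C = -585.4 and 0.9877 T_B − 0.7660 T_C = -338.
Solving simultaneously: T_B = 306.4 N, T_C = 836.2 N.

T_C ≈ 836 N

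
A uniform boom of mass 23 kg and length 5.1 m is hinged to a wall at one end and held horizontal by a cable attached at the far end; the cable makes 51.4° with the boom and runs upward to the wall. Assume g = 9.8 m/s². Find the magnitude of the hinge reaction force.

|H| ≈ 144 N

Take torques about the hinge: T sin 51.4° · 5.1 = 23×9.8×2.55 = 574.77 N·m.
So T = 574.77 / (0.7815 × 5.1) = 144.21 N.
ΣF_x = 0: H_x = T cos 51.4° = 89.967 N.
ΣF_y = 0: H_y = (23×9.8) − T sin 51.4° = 225.4 − 112.7 = 112.7 N.
|H| = √(H_x² + H_y²) = √((89.967)² + (112.7)²) = 144.21 N.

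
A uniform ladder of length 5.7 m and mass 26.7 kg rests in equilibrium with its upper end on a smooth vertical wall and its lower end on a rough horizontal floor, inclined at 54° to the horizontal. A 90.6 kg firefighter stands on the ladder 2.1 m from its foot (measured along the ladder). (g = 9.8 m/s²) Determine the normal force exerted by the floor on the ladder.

ΣF_y = 0: N_floor = 26.7×9.8 + 90.6×9.8 = 1149.5 N.

N_floor ≈ 1150 N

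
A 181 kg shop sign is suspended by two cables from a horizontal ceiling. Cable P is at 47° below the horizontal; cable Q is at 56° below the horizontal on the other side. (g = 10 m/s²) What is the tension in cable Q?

Weight W = 181 × 10 = 1810 N acts straight down.
Horizontal: T_P cos 47° = T_Q cos 56°  →  T_P = 0.8199 T_Q.
Vertical: T_P sin 47° + T_Q sin 56° = 1810.
Substituting the horizontal relation into the vertical equation gives 1.429 T_Q = 1810, so T_Q = 1267 N.

T_Q ≈ 1270 N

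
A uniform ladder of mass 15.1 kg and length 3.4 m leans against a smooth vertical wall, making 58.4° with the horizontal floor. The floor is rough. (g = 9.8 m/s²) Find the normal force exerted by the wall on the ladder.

Torques about the foot: N_wall · 3.4 sin 58.4° = 15.1×9.8×1.7 cos 58.4° → N_wall = 45.519 N.

N_wall ≈ 45.5 N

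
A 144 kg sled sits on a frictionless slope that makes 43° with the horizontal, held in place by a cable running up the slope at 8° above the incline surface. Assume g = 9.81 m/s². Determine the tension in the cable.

T ≈ 973 N

Take axes along and perpendicular to the incline. Weight components: W sin 43° = 963.4 N down-slope, W cos 43° = 1033 N into the surface.
Along incline: T cos 8° = W sin 43° → T = 972.9 N.
Perpendicular: N = W cos 43° − T sin 8° = 897.7 N.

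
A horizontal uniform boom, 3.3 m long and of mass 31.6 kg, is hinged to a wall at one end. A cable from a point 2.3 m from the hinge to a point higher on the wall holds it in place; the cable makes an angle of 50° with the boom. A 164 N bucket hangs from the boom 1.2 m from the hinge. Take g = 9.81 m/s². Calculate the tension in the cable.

Take torques about the hinge: T sin 50° · 2.3 = 31.6×9.81×1.65 + 164×1.2 = 708.29 N·m.
So T = 708.29 / (0.7660 × 2.3) = 402 N.

T ≈ 402 N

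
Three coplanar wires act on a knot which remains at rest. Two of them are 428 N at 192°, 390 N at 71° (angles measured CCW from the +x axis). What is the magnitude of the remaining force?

Sum the known components: ΣF_x = -291.7 N, ΣF_y = 279.8 N.
For equilibrium the remaining force must supply (−ΣF_x, −ΣF_y) = (291.7, -279.8) N.
Magnitude = √((291.7)² + (-279.8)²) = 404.2 N; direction = atan2(-279.8, 291.7) = 316.2°.

F ≈ 404 N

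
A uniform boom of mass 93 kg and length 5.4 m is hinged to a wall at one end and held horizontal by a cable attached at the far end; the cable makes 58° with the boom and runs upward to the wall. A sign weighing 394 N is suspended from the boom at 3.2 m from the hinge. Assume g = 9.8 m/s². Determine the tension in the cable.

Take torques about the hinge: T sin 58° · 5.4 = 93×9.8×2.7 + 394×3.2 = 3721.6 N·m.
So T = 3721.6 / (0.8480 × 5.4) = 812.67 N.

T ≈ 813 N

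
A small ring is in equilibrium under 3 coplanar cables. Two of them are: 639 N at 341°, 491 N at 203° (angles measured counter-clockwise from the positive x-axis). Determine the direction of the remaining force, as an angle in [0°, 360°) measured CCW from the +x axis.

Sum the known components: ΣF_x = 152.2 N, ΣF_y = -399.9 N.
For equilibrium the remaining force must supply (−ΣF_x, −ΣF_y) = (-152.2, 399.9) N.
Magnitude = √((-152.2)² + (399.9)²) = 427.9 N; direction = atan2(399.9, -152.2) = 110.8°.

θ ≈ 111°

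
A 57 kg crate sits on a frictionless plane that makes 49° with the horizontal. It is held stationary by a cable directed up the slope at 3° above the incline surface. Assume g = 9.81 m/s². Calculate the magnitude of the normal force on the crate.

N ≈ 345 N

Take axes along and perpendicular to the incline. Weight components: W sin 49° = 422 N down-slope, W cos 49° = 366.8 N into the surface.
Along incline: T cos 3° = W sin 49° → T = 422.6 N.
Perpendicular: N = W cos 49° − T sin 3° = 344.7 N.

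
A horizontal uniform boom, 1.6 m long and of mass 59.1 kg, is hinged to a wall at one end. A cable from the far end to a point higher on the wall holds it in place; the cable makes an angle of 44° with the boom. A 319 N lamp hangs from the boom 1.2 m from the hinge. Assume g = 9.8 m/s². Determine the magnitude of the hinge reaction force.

|H| ≈ 661 N

Take torques about the hinge: T sin 44° · 1.6 = 59.1×9.8×0.8 + 319×1.2 = 846.14 N·m.
So T = 846.14 / (0.6947 × 1.6) = 761.3 N.
ΣF_x = 0: H_x = T cos 44° = 547.63 N.
ΣF_y = 0: H_y = (59.1×9.8 + 319) − T sin 44° = 898.18 − 528.84 = 369.34 N.
|H| = √(H_x² + H_y²) = √((547.63)² + (369.34)²) = 660.54 N.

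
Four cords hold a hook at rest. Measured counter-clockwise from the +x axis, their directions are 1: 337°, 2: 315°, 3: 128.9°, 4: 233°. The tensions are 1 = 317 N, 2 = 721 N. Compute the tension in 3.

Resolve: ΣF_x = 317 cos 337° + 721 cos 315° + T_3 cos 128.9° + T_4 cos 233° = 0.
        ΣF_y = 317 sin 337° + 721 sin 315° + T_3 sin 128.9° + T_4 sin 233° = 0.
The known terms sum to (801.6, -633.7) N, so -0.6280 T_3 − 0.6018 T_4 = -801.6 and 0.7782 T_3 − 0.7986 T_4 = 633.7.
Solving simultaneously: T_3 = 1053 N, T_4 = 232.9 N.

T_3 ≈ 1050 N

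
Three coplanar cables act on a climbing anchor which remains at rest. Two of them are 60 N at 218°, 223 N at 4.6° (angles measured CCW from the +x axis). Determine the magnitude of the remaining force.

F ≈ 176 N

Sum the known components: ΣF_x = 175 N, ΣF_y = -19.06 N.
For equilibrium the remaining force must supply (−ΣF_x, −ΣF_y) = (-175, 19.06) N.
Magnitude = √((-175)² + (19.06)²) = 176 N; direction = atan2(19.06, -175) = 173.8°.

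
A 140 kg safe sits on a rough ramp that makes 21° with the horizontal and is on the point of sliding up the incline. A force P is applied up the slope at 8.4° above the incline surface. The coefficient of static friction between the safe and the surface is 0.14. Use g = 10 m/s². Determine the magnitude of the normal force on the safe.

N ≈ 1210 N

On the verge of sliding up the incline, friction equals μN and acts down the slope.
Perpendicular: N + P sin 8.4° = W cos 21° = 1307 N.
Along incline: P cos 8.4° = W sin 21° + μN  with W sin 21° = 501.7 N.
Solving the pair for P and N: P = 678.1 N, N = 1208 N (and f = μN = 169.1 N).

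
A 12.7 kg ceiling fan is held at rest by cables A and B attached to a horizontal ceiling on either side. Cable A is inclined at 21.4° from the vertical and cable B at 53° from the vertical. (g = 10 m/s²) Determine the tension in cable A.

Angles from the horizontal: cable A is 90° − 21.4° = 68.6°, cable B is 90° − 53° = 37°.
Weight W = 12.7 × 10 = 127 N acts straight down.
Horizontal: T_A cos 68.6° = T_B cos 37°  →  T_B = 0.4569 T_A.
Vertical: T_A sin 68.6° + T_B sin 37° = 127.
Substituting the horizontal relation into the vertical equation gives 1.206 T_A = 127, so T_A = 105.3 N.

T_A ≈ 105 N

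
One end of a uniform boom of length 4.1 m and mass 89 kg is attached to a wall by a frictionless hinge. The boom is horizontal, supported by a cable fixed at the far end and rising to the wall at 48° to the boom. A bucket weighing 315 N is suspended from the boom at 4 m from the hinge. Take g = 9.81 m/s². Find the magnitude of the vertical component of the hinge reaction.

Take torques about the hinge: T sin 48° · 4.1 = 89×9.81×2.05 + 315×4 = 3049.8 N·m.
So T = 3049.8 / (0.7431 × 4.1) = 1001 N.
ΣF_y = 0: H_y = (89×9.81 + 315) − T sin 48° = 1188.1 − 743.86 = 444.23 N.

|H_y| ≈ 444 N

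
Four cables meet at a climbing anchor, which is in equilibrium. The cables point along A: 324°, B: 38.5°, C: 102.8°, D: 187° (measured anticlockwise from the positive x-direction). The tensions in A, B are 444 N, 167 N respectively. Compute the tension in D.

T_D ≈ 445 N

Resolve: ΣF_x = 444 cos 324° + 167 cos 38.5° + T_C cos 102.8° + T_D cos 187° = 0.
        ΣF_y = 444 sin 324° + 167 sin 38.5° + T_C sin 102.8° + T_D sin 187° = 0.
The known terms sum to (489.9, -157) N, so -0.2215 T_C − 0.9925 T_D = -489.9 and 0.9751 T_C − 0.1219 T_D = 157.
Solving simultaneously: T_C = 216.7 N, T_D = 445.2 N.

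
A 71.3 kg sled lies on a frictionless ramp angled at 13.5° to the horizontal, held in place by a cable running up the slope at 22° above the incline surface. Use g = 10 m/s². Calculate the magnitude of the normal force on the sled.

N ≈ 626 N

Take axes along and perpendicular to the incline. Weight components: W sin 13.5° = 166.4 N down-slope, W cos 13.5° = 693.3 N into the surface.
Along incline: T cos 22° = W sin 13.5° → T = 179.5 N.
Perpendicular: N = W cos 13.5° − T sin 22° = 626.1 N.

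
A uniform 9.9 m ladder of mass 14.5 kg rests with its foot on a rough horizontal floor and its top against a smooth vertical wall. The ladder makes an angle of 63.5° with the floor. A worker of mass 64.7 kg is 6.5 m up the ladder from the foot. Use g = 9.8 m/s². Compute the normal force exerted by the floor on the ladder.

ΣF_y = 0: N_floor = 14.5×9.8 + 64.7×9.8 = 776.16 N.

N_floor ≈ 776 N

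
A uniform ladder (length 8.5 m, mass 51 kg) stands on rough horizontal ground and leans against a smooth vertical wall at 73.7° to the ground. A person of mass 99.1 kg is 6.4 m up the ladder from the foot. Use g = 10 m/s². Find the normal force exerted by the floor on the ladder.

ΣF_y = 0: N_floor = 51×10 + 99.1×10 = 1501 N.

N_floor ≈ 1500 N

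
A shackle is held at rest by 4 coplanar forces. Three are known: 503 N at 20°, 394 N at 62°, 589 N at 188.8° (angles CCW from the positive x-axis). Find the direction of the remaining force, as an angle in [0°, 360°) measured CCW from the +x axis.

θ ≈ 260°

Sum the known components: ΣF_x = 75.57 N, ΣF_y = 429.8 N.
For equilibrium the remaining force must supply (−ΣF_x, −ΣF_y) = (-75.57, -429.8) N.
Magnitude = √((-75.57)² + (-429.8)²) = 436.4 N; direction = atan2(-429.8, -75.57) = 260.0°.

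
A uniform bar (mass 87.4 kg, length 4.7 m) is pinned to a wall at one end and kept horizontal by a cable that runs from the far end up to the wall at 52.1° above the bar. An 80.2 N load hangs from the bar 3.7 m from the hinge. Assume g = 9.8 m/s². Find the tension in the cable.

Take torques about the hinge: T sin 52.1° · 4.7 = 87.4×9.8×2.35 + 80.2×3.7 = 2309.6 N·m.
So T = 2309.6 / (0.7891 × 4.7) = 622.74 N.

T ≈ 623 N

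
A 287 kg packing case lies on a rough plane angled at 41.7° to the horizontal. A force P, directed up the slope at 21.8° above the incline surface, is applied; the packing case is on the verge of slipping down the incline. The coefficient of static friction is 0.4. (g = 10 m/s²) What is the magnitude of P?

P ≈ 1350 N

On the verge of sliding down the incline, friction equals μN and acts up the slope.
Perpendicular: N + P sin 21.8° = W cos 41.7° = 2143 N.
Along incline: P cos 21.8° + μN = W sin 41.7° with W sin 41.7° = 1909 N.
Solving the pair for P and N: P = 1349 N, N = 1642 N (and f = μN = 656.8 N).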